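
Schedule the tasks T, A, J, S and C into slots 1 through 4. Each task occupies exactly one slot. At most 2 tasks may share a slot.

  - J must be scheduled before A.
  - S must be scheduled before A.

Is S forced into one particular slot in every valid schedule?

S can be 1 (e.g. J=1; A=2; C=3; T=2; S=1) or 2 (e.g. J=1; S=2; T=1; C=2; A=3).

No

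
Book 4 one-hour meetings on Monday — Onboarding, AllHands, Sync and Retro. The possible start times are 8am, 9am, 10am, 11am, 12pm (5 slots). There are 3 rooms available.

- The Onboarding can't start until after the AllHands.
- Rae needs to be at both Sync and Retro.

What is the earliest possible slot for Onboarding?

9am

Precedence pushes Onboarding to at least 9am.
Onboarding at 9am is achievable: Onboarding in 9am; AllHands in 8am; Sync in 8am; Retro in 9am.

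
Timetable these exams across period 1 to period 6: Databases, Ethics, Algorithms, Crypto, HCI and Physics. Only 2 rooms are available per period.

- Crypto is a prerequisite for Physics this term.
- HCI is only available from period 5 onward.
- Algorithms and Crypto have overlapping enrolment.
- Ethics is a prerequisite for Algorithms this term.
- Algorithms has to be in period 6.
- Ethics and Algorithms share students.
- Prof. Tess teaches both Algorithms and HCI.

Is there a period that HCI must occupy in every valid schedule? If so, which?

HCI's window is period 5–period 6.
Algorithms is fixed at period 6, and HCI can't share a period with Algorithms.
So HCI must be period 5.

period 5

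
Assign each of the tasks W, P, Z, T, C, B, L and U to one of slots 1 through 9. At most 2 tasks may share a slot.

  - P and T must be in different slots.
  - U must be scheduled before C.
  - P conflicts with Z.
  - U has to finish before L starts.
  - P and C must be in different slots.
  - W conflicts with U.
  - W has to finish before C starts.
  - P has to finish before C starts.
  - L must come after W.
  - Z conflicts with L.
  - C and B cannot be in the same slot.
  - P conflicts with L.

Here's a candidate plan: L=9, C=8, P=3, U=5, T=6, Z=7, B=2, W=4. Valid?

Yes, all constraints hold

At most 2 tasks may share a slot — holds.
C and B cannot be in the same slot — holds.
P conflicts with Z — holds.
Z conflicts with L — holds.
W conflicts with U — holds.
U has to finish before L starts — holds.
L must come after W — holds.
U must be scheduled before C — holds.
W has to finish before C starts — holds.
P and C must be in different slots — holds.
P has to finish before C starts — holds.
P conflicts with L — holds.
P and T must be in different slots — holds.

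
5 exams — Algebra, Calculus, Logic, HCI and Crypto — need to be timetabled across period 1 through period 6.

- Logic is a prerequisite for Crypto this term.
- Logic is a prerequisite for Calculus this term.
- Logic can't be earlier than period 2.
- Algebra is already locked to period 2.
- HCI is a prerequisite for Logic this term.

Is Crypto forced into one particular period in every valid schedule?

Crypto can be period 3 (e.g. HCI in period 1, Calculus in period 3, Logic in period 2, Crypto in period 3, Algebra in period 2) or period 4 (e.g. Logic -> period 2, HCI -> period 1, Calculus -> period 3, Crypto -> period 4, Algebra -> period 2).

No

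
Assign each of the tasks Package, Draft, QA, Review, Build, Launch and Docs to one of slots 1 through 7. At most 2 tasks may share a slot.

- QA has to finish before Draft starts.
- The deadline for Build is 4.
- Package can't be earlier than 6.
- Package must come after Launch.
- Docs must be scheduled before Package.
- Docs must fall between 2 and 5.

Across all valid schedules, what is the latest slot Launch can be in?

6

Downstream work caps Launch at 6.
Launch at 6 is achievable: Review in 3, Package in 7, Draft in 2, Launch in 6, Docs in 2, Build in 1, QA in 1.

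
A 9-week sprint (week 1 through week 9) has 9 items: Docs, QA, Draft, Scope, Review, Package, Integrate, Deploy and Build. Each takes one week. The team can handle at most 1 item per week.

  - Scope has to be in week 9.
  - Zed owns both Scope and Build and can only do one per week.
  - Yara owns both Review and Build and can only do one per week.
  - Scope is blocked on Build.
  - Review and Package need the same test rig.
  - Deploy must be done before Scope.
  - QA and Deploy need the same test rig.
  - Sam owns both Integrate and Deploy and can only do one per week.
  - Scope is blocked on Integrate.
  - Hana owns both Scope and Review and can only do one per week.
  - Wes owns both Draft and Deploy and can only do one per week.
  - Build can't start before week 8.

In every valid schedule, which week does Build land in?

week 8

Build's window is week 8–week 9.
Scope is fixed at week 9, and Build can't share a week with Scope.
So Build must be week 8.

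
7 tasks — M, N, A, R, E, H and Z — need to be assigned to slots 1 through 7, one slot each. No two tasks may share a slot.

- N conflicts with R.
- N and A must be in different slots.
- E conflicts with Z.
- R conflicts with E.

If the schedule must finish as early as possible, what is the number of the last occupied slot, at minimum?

With at most 1 per slot and 7 tasks, at least 7 slots are needed.
7 works (last occupied slot: 7): for example M in 1; H in 6; R in 4; Z in 7; E in 5; A in 3; N in 2.

7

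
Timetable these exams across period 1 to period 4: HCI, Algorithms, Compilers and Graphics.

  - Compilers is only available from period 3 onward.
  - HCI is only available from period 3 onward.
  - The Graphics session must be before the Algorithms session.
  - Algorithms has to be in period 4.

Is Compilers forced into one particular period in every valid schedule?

Compilers can be period 3 (e.g. HCI in period 3; Compilers in period 3; Graphics in period 1; Algorithms in period 4) or period 4 (e.g. Algorithms in period 4; Graphics in period 1; Compilers in period 4; HCI in period 3).

No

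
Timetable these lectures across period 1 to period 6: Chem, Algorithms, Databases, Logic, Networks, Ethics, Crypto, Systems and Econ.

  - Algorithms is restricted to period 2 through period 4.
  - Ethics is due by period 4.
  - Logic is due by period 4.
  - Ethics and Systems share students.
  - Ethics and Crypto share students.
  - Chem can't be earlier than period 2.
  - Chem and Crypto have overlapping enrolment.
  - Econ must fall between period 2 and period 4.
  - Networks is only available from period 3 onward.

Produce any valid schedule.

Networks -> period 3; Econ -> period 2; Chem -> period 2; Crypto -> period 3; Ethics -> period 1; Algorithms -> period 2; Logic -> period 1; Systems -> period 2; Databases -> period 1

Checking: Ethics(period 1) != Systems(period 2); Chem(period 2) != Crypto(period 3); Ethics(period 1) != Crypto(period 3); Chem=period 2 in [period 2,period 6]; Logic=period 1 in [period 1,period 4]; Econ=period 2 in [period 2,period 4]; Ethics=period 1 in [period 1,period 4]; Networks=period 3 in [period 3,period 6]; Algorithms=period 2 in [period 2,period 4].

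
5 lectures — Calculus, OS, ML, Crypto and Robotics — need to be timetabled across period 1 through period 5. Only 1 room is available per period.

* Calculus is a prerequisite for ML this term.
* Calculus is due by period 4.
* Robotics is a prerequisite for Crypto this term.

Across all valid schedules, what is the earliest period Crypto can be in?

Precedence pushes Crypto to at least period 2.
Crypto at period 2 is achievable: ML -> period 4, Calculus -> period 3, OS -> period 5, Robotics -> period 1, Crypto -> period 2.

period 2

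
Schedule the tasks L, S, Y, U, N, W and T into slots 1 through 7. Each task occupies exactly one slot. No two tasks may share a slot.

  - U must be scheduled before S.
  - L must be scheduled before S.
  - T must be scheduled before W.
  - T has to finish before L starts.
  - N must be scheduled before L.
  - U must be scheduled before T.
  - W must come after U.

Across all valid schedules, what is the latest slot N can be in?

5

Downstream work caps N at 5.
N at 5 is achievable: U -> 1; S -> 7; N -> 5; W -> 3; Y -> 4; L -> 6; T -> 2.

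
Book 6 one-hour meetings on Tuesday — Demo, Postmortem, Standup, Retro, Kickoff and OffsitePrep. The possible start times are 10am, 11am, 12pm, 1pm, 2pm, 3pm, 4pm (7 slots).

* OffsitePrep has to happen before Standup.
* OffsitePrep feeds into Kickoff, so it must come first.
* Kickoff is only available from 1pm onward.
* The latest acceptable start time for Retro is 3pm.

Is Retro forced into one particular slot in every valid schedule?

No

Retro can be 10am (e.g. Kickoff=1pm; OffsitePrep=10am; Retro=10am; Standup=11am; Demo=10am; Postmortem=10am) or 11am (e.g. OffsitePrep in 10am, Retro in 11am, Postmortem in 10am, Kickoff in 1pm, Standup in 11am, Demo in 10am).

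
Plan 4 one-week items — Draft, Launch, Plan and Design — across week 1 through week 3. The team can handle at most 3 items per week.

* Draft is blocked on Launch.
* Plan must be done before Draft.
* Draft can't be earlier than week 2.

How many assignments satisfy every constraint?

Splitting on Draft: it can be week 2 (3), week 3 (12). Listing each branch's schedules as (Launch, Plan, Design) by week number:
Draft=week 2: (1,1,1) (1,1,2) (1,1,3) — 3.
Draft=week 3: (1,1,1) (1,1,2) (1,1,3) (1,2,1) (1,2,2) (1,2,3) (2,1,1) (2,1,2) (2,1,3) (2,2,1) (2,2,2) (2,2,3) — 12.
Summing: 3 + 12 = 15.

15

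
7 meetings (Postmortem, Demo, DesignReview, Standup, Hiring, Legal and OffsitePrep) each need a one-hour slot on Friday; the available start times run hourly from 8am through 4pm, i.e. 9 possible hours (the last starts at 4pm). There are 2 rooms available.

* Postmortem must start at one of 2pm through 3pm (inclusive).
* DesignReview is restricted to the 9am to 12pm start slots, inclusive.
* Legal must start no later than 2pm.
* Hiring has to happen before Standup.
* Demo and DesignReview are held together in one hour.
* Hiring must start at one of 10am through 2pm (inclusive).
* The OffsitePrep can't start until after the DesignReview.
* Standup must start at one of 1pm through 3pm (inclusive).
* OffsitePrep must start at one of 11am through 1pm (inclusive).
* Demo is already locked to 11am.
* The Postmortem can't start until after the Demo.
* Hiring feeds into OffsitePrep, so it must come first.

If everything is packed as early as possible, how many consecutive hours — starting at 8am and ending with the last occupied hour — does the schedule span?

7 hours

The precedence chain requires at least 2 distinct hours.
With at most 2 per hour and 7 meetings, at least 4 hours are needed.
Postmortem can't be placed before 2pm — that is hour 7 counting from 8am — so the schedule must run through at least 7 hours.
7 works (last occupied hour: 2pm): for example Demo=11am; Hiring=10am; DesignReview=11am; OffsitePrep=12pm; Standup=1pm; Legal=8am; Postmortem=2pm.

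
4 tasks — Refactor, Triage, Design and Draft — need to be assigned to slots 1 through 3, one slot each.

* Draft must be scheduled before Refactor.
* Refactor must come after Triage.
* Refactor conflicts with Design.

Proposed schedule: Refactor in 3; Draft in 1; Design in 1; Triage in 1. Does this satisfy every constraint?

Valid

Refactor conflicts with Design — holds.
Refactor must come after Triage — holds.
Draft must be scheduled before Refactor — holds.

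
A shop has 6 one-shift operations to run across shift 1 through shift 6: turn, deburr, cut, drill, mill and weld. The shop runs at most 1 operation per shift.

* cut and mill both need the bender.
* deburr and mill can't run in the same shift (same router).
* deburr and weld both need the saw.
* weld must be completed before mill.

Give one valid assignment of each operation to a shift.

cut -> shift 5; deburr -> shift 4; weld -> shift 1; mill -> shift 2; turn -> shift 3; drill -> shift 6

Checking: weld(shift 1) before mill(shift 2); deburr(shift 4) != weld(shift 1); cut(shift 5) != mill(shift 2); deburr(shift 4) != mill(shift 2); max 1 per shift (cap 1).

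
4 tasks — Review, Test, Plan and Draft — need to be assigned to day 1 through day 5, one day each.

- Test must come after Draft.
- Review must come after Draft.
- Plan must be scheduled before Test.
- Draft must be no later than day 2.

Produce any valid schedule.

Draft -> day 1; Review -> day 2; Test -> day 2; Plan -> day 1

Checking: Draft(day 1) before Review(day 2); Draft(day 1) before Test(day 2); Plan(day 1) before Test(day 2); Draft=day 1 in [day 1,day 2].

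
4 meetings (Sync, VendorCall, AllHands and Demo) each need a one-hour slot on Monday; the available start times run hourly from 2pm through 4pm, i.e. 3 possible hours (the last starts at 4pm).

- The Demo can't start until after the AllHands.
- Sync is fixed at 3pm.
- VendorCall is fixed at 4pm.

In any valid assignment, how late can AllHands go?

3pm

Downstream work caps AllHands at 3pm.
AllHands at 3pm is achievable: VendorCall in 4pm, AllHands in 3pm, Demo in 4pm, Sync in 3pm.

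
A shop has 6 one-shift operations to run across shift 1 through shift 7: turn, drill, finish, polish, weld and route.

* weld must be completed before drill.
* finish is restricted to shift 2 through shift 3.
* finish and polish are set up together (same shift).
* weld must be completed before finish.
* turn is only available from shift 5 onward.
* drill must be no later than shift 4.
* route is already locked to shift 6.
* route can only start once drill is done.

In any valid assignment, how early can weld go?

shift 1

Downstream work caps weld at shift 2.
weld at shift 1 is achievable: weld in shift 1, route in shift 6, finish in shift 2, turn in shift 5, drill in shift 2, polish in shift 2.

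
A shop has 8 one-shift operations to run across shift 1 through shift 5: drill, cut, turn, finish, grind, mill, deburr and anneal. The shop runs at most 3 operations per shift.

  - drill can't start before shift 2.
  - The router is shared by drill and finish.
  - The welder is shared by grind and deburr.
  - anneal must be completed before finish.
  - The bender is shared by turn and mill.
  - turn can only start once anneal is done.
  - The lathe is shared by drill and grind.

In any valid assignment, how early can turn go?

shift 2

Precedence pushes turn to at least shift 2.
turn at shift 2 is achievable: turn=shift 2; drill=shift 2; grind=shift 1; finish=shift 3; anneal=shift 1; mill=shift 3; cut=shift 1; deburr=shift 2.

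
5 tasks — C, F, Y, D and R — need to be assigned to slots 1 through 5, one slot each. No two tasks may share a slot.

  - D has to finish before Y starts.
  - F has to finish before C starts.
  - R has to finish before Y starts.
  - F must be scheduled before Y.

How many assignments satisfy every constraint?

Splitting on C: it can be 2 (2), 3 (4), 4 (6), 5 (6). Listing each branch's schedules as (F, Y, D, R):
C=2: (1,5,3,4) (1,5,4,3) — 2.
C=3: (1,5,2,4) (1,5,4,2) (2,5,1,4) (2,5,4,1) — 4.
C=4: (1,5,2,3) (1,5,3,2) (2,5,1,3) (2,5,3,1) (3,5,1,2) (3,5,2,1) — 6.
C=5: (1,4,2,3) (1,4,3,2) (2,4,1,3) (2,4,3,1) (3,4,1,2) (3,4,2,1) — 6.
Summing: 2 + 4 + 6 + 6 = 18.

18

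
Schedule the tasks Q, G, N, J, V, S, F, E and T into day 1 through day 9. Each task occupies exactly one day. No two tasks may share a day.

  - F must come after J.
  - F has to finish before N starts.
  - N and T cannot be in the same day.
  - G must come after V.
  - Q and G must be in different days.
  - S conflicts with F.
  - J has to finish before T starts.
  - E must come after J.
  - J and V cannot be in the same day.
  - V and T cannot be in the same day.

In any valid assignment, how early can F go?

day 2

Precedence pushes F to at least day 2; downstream work caps F at day 8.
F at day 2 is achievable: Q -> day 8, J -> day 1, T -> day 7, G -> day 4, V -> day 3, S -> day 9, F -> day 2, N -> day 5, E -> day 6.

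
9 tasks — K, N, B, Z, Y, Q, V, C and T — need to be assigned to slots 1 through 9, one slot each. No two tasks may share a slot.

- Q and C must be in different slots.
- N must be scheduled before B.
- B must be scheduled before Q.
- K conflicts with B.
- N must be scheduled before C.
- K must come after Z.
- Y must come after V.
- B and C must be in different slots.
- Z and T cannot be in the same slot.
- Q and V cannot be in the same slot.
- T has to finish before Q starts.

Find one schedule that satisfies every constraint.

Q -> 4, N -> 1, Z -> 5, C -> 9, T -> 3, K -> 6, B -> 2, V -> 7, Y -> 8

Checking: V(7) before Y(8); Z(5) before K(6); B(2) before Q(4); T(3) before Q(4); N(1) before B(2); N(1) before C(9); B(2) != C(9); Q(4) != V(7); K(6) != B(2); Q(4) != C(9); Z(5) != T(3); max 1 per slot (cap 1).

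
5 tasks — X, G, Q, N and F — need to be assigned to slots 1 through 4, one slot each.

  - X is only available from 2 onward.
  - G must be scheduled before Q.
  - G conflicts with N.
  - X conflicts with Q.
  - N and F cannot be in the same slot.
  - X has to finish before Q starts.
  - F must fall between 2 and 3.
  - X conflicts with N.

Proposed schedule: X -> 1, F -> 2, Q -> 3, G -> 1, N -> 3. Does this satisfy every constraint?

No. X is only available from 2 onward is not satisfied.

X is only available from 2 onward — violated.
F must fall between 2 and 3 — holds.
X conflicts with Q — holds.
X has to finish before Q starts — holds.
G must be scheduled before Q — holds.
G conflicts with N — holds.
N and F cannot be in the same slot — holds.
X conflicts with N — holds.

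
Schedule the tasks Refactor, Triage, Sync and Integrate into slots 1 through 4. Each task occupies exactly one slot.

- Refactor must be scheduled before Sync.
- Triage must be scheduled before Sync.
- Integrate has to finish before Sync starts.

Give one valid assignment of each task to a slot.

Sync -> 2; Refactor -> 1; Integrate -> 1; Triage -> 1

Checking: Integrate(1) before Sync(2); Refactor(1) before Sync(2); Triage(1) before Sync(2).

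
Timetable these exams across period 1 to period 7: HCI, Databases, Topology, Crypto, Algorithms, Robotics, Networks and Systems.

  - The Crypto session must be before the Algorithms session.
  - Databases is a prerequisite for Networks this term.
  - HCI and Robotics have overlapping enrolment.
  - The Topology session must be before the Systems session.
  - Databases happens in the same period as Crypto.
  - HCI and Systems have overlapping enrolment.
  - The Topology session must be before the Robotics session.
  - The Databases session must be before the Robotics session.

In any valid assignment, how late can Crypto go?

Downstream work caps Crypto at period 6.
Crypto at period 6 is achievable: Crypto=period 6; Databases=period 6; Systems=period 2; Algorithms=period 7; HCI=period 1; Robotics=period 7; Topology=period 1; Networks=period 7.

period 6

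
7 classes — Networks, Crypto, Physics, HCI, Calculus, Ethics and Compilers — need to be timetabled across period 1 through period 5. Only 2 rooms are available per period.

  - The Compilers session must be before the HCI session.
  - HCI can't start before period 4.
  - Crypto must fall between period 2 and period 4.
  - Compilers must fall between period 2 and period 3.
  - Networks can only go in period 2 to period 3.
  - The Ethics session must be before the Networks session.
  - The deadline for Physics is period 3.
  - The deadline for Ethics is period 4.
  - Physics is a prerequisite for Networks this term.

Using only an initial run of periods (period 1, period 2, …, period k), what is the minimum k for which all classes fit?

The precedence chain requires at least 2 distinct periods.
With at most 2 per period and 7 classes, at least 4 periods are needed.
HCI can't be placed before period 4, so the schedule must run through at least period 4.
4 works (last occupied period: period 4): for example Calculus=period 3, HCI=period 4, Physics=period 1, Networks=period 2, Ethics=period 1, Compilers=period 2, Crypto=period 3.

4 periods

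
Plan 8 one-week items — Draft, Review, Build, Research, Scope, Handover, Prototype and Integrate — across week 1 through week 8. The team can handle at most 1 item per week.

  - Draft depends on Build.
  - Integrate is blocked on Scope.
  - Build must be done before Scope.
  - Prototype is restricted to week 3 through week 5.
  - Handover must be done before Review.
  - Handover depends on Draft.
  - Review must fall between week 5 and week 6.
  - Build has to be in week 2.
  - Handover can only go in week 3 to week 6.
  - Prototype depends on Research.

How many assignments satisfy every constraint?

3

Enumerating: Research=week 1, Handover=week 5, Prototype=week 3, Draft=week 4, Integrate=week 8, Scope=week 7, Build=week 2, Review=week 6 | Draft -> week 3, Scope -> week 7, Review -> week 6, Handover -> week 5, Prototype -> week 4, Research -> week 1, Integrate -> week 8, Build -> week 2 | Prototype -> week 5; Draft -> week 3; Handover -> week 4; Build -> week 2; Integrate -> week 8; Review -> week 6; Research -> week 1; Scope -> week 7.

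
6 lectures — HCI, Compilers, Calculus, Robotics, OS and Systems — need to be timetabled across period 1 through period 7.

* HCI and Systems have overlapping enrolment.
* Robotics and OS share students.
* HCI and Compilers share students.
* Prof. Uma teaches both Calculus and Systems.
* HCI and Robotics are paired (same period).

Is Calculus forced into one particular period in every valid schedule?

Calculus can be period 1 (e.g. Calculus in period 1, OS in period 2, Systems in period 2, Robotics in period 1, HCI in period 1, Compilers in period 2) or period 2 (e.g. Calculus=period 2; OS=period 2; Robotics=period 1; Systems=period 3; Compilers=period 2; HCI=period 1).

No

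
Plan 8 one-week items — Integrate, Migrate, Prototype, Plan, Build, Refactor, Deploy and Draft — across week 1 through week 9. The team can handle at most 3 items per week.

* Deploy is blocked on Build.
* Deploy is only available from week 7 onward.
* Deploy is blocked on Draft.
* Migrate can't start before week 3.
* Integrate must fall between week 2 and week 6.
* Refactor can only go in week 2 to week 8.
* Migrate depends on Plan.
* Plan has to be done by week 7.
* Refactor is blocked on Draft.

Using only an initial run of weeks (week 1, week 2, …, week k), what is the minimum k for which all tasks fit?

The precedence chain requires at least 2 distinct weeks.
With at most 3 per week and 8 tasks, at least 3 weeks are needed.
Deploy can't be placed before week 7, so the schedule must run through at least week 7.
7 works (last occupied week: week 7): for example Refactor=week 2; Integrate=week 2; Draft=week 1; Migrate=week 3; Plan=week 1; Prototype=week 2; Deploy=week 7; Build=week 1.

7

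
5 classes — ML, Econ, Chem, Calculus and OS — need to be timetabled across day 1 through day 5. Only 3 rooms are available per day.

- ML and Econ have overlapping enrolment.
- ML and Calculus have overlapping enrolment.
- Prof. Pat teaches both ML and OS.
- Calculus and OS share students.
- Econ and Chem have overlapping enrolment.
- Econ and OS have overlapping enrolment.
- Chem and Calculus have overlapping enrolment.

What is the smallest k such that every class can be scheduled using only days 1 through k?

3

With at most 3 per day and 5 classes, at least 2 days are needed.
Could 2 days be enough, i.e. nothing placed later than day 2? No: ML, Econ and OS must all be in different days (ML/Econ can't share; ML/OS can't share; Econ/OS can't share), but only 2 days are available: 3 classes can't fit in 2 distinct days.
So 2 days is not enough.
3 works (last occupied day: day 3): for example OS=day 3, Econ=day 2, Calculus=day 2, Chem=day 1, ML=day 1.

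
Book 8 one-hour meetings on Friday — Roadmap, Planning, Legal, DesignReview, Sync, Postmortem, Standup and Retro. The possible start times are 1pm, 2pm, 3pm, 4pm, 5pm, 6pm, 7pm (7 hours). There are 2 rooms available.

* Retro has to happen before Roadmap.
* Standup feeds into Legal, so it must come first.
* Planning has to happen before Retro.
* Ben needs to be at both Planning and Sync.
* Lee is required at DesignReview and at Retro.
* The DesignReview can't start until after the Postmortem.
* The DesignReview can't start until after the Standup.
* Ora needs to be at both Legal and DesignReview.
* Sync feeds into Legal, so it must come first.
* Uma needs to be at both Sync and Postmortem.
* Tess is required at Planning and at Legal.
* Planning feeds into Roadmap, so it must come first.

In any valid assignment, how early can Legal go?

Precedence pushes Legal to at least 2pm.
Legal at 2pm is achievable: Retro -> 4pm, DesignReview -> 3pm, Sync -> 1pm, Postmortem -> 2pm, Roadmap -> 5pm, Standup -> 1pm, Planning -> 3pm, Legal -> 2pm.

2pm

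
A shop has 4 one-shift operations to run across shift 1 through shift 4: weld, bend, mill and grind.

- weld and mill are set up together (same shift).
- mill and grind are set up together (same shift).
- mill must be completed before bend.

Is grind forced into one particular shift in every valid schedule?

No

grind can be shift 1 (e.g. grind in shift 1; mill in shift 1; weld in shift 1; bend in shift 2) or shift 2 (e.g. mill=shift 2, bend=shift 3, grind=shift 2, weld=shift 2).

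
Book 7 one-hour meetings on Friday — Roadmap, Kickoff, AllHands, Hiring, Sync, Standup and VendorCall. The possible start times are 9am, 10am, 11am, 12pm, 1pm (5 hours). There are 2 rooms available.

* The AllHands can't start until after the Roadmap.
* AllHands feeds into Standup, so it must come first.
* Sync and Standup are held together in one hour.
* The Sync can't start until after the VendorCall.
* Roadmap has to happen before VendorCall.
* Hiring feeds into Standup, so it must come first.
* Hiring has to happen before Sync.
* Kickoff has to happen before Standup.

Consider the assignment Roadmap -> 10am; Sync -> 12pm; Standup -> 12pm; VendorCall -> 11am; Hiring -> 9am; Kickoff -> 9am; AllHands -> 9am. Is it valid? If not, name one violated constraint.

Invalid. There are 2 rooms available.

Sync and Standup are held together in one hour — holds.
Kickoff has to happen before Standup — holds.
The AllHands can't start until after the Roadmap — violated.
The Sync can't start until after the VendorCall — holds.
Roadmap has to happen before VendorCall — holds.
Hiring has to happen before Sync — holds.
AllHands feeds into Standup, so it must come first — holds.
Hiring feeds into Standup, so it must come first — holds.
There are 2 rooms available — violated.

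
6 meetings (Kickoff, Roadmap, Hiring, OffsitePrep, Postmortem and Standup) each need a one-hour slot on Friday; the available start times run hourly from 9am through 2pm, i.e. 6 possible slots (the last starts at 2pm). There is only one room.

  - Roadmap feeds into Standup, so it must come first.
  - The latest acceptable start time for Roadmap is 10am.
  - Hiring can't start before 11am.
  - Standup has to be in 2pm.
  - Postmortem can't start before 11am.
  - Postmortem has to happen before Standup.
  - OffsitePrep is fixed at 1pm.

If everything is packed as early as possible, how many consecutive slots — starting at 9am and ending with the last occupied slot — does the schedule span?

The precedence chain requires at least 2 distinct slots.
With at most 1 per slot and 6 meetings, at least 6 slots are needed.
Standup can't be placed before 2pm — that is slot 6 counting from 9am — so the schedule must run through at least 6 slots.
6 works (last occupied slot: 2pm): for example Hiring -> 12pm; Roadmap -> 9am; Postmortem -> 11am; Standup -> 2pm; Kickoff -> 10am; OffsitePrep -> 1pm.

6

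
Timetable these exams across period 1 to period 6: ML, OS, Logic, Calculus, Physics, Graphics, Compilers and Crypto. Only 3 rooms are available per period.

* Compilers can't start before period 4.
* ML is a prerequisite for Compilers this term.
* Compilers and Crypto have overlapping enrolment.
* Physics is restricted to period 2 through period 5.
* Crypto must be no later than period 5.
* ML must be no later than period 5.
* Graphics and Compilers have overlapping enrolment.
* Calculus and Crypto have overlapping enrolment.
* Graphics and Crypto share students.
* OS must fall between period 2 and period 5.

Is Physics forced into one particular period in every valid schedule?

Physics can be period 2 (e.g. Logic=period 1, Graphics=period 3, ML=period 1, Calculus=period 2, Crypto=period 1, Compilers=period 4, OS=period 2, Physics=period 2) or period 3 (e.g. Compilers=period 4, Calculus=period 2, ML=period 1, Graphics=period 2, Crypto=period 1, OS=period 2, Physics=period 3, Logic=period 1).

No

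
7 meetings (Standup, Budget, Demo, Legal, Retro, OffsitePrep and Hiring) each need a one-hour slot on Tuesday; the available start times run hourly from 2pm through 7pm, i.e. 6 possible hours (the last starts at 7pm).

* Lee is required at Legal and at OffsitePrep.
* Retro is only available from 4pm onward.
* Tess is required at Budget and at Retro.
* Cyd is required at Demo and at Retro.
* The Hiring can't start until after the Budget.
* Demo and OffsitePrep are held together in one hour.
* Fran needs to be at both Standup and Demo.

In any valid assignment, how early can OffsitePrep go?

2pm

OffsitePrep at 2pm is achievable: OffsitePrep in 2pm, Demo in 2pm, Hiring in 3pm, Budget in 2pm, Legal in 3pm, Standup in 3pm, Retro in 4pm.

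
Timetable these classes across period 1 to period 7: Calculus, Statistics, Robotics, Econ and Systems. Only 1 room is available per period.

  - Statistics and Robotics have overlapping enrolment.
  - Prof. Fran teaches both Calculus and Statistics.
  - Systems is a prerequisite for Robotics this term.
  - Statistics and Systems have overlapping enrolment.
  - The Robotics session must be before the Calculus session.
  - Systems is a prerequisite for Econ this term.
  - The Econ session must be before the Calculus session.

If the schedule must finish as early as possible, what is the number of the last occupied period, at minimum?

The precedence chain requires at least 3 distinct periods.
With at most 1 per period and 5 classes, at least 5 periods are needed.
5 works (last occupied period: period 5): for example Econ=period 3; Robotics=period 2; Statistics=period 5; Calculus=period 4; Systems=period 1.

5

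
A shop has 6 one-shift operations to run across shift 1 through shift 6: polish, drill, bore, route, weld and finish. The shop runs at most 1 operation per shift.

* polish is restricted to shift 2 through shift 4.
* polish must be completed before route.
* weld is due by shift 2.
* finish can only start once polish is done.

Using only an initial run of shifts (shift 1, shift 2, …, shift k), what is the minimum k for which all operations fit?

6 shifts

The precedence chain requires at least 2 distinct shifts.
With at most 1 per shift and 6 operations, at least 6 shifts are needed.
Propagating the time windows through the other constraints, route can't land before shift 3, so the schedule must run through at least shift 3.
6 works (last occupied shift: shift 6): for example finish in shift 4, drill in shift 5, bore in shift 6, polish in shift 2, route in shift 3, weld in shift 1.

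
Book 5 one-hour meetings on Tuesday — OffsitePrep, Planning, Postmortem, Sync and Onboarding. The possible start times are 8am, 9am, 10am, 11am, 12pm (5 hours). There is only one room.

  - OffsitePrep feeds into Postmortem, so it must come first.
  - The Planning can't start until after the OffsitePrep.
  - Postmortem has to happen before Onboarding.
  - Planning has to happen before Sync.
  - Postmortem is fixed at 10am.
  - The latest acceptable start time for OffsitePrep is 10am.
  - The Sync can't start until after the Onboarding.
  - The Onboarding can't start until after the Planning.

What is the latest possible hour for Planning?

9am

Precedence pushes Planning to at least 9am; downstream work caps Planning at 10am.
Planning at 9am is achievable: Planning in 9am; Onboarding in 11am; Postmortem in 10am; OffsitePrep in 8am; Sync in 12pm.
Nothing later works — the capacity limit rule out every hour after 9am.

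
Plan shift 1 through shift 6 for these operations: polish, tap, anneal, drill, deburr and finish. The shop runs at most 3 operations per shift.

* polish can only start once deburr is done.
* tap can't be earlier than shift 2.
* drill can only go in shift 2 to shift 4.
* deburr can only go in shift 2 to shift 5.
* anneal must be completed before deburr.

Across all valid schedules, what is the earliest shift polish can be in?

Precedence pushes polish to at least shift 3.
polish at shift 3 is achievable: tap in shift 2, finish in shift 1, polish in shift 3, deburr in shift 2, anneal in shift 1, drill in shift 2.

shift 3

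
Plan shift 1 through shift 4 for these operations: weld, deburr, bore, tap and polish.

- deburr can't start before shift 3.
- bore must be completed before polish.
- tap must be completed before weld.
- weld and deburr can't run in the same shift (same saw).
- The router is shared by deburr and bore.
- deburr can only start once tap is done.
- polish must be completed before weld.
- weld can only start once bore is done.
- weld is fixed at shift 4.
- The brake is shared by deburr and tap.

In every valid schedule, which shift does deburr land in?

deburr's window is shift 3–shift 4.
weld is fixed at shift 4, and deburr can't share a shift with weld.
So deburr must be shift 3.

shift 3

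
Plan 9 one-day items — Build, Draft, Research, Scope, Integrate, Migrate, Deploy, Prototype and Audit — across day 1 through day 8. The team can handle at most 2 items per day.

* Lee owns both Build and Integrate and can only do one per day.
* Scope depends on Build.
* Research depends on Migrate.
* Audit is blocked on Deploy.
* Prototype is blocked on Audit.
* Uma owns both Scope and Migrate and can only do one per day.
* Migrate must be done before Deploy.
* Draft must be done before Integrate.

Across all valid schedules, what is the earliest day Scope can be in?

Precedence pushes Scope to at least day 2.
Scope at day 2 is achievable: Integrate -> day 4, Deploy -> day 2, Research -> day 4, Audit -> day 3, Build -> day 1, Prototype -> day 5, Scope -> day 2, Migrate -> day 1, Draft -> day 3.

day 2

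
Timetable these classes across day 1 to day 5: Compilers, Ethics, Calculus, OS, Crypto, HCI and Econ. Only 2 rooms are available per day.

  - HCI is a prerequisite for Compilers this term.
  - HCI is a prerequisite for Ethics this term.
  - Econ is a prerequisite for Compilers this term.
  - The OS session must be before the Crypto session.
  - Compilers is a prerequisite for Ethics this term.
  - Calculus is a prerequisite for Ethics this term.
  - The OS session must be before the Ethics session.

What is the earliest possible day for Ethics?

Precedence pushes Ethics to at least day 3.
Ethics at day 4 is achievable: Calculus in day 3, OS in day 2, Ethics in day 4, Crypto in day 3, Econ in day 1, Compilers in day 2, HCI in day 1.
Nothing earlier works — the capacity limit rule out every day before day 4.

day 4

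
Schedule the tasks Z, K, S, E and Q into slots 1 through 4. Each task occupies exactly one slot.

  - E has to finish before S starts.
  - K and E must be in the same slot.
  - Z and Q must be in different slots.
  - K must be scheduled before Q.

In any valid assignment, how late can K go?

Downstream work caps K at 3.
K at 3 is achievable: S in 4; Q in 4; E in 3; Z in 1; K in 3.

3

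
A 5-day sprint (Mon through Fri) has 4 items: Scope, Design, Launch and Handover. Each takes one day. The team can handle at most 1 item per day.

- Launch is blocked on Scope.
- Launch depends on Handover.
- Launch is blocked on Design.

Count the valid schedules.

Splitting on Scope: it can be Mon (8), Tue (8), Wed (8), Thu (6). Listing each branch's schedules as (Design, Launch, Handover):
Scope=Mon: (Tue,Thu,Wed) (Tue,Fri,Wed) (Tue,Fri,Thu) (Wed,Thu,Tue) (Wed,Fri,Tue) (Wed,Fri,Thu) (Thu,Fri,Tue) (Thu,Fri,Wed) — 8.
Scope=Tue: (Mon,Thu,Wed) (Mon,Fri,Wed) (Mon,Fri,Thu) (Wed,Thu,Mon) (Wed,Fri,Mon) (Wed,Fri,Thu) (Thu,Fri,Mon) (Thu,Fri,Wed) — 8.
Scope=Wed: (Mon,Thu,Tue) (Mon,Fri,Tue) (Mon,Fri,Thu) (Tue,Thu,Mon) (Tue,Fri,Mon) (Tue,Fri,Thu) (Thu,Fri,Mon) (Thu,Fri,Tue) — 8.
Scope=Thu: (Mon,Fri,Tue) (Mon,Fri,Wed) (Tue,Fri,Mon) (Tue,Fri,Wed) (Wed,Fri,Mon) (Wed,Fri,Tue) — 6.
Summing: 8 + 8 + 8 + 6 = 30.

30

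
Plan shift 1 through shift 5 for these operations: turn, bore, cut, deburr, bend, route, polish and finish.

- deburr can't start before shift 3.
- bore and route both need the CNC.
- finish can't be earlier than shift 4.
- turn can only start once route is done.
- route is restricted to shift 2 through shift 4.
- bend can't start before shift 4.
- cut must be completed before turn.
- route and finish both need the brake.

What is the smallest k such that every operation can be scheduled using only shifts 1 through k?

4

The precedence chain requires at least 2 distinct shifts.
bend can't be placed before shift 4, so the schedule must run through at least shift 4.
4 works (last occupied shift: shift 4): for example route in shift 2; turn in shift 3; polish in shift 1; bend in shift 4; deburr in shift 3; bore in shift 1; finish in shift 4; cut in shift 1.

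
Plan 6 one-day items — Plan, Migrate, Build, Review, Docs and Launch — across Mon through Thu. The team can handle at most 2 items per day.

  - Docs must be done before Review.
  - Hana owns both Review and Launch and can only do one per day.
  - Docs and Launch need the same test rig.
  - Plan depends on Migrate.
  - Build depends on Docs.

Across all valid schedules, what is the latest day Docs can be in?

Wed

Downstream work caps Docs at Wed.
Docs at Wed is achievable: Docs -> Wed; Review -> Thu; Migrate -> Mon; Plan -> Tue; Launch -> Mon; Build -> Thu.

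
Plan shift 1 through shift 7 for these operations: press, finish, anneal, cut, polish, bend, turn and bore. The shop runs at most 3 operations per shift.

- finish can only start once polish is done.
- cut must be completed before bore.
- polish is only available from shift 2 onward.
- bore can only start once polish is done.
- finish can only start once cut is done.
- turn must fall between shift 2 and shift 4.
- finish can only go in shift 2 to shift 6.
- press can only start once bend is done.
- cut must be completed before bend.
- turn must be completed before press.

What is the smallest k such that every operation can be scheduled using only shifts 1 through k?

3

The precedence chain requires at least 3 distinct shifts.
With at most 3 per shift and 8 operations, at least 3 shifts are needed.
3 works (last occupied shift: shift 3): for example cut -> shift 1; turn -> shift 2; finish -> shift 3; bore -> shift 3; anneal -> shift 1; polish -> shift 2; press -> shift 3; bend -> shift 2.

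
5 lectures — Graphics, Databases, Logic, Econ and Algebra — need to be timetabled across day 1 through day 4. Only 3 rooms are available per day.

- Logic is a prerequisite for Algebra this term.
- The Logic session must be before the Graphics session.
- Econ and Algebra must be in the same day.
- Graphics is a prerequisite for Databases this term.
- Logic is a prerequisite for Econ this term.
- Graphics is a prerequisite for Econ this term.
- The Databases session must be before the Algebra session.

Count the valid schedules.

1

Enumerating: Algebra=day 4; Logic=day 1; Databases=day 3; Graphics=day 2; Econ=day 4.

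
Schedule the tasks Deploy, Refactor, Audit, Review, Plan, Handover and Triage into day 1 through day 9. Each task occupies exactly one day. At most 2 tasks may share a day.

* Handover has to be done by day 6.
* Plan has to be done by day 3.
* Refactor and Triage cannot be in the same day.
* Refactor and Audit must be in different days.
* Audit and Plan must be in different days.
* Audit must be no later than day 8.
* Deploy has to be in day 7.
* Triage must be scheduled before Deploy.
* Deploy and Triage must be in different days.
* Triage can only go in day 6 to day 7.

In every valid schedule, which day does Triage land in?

Triage's window is day 6–day 7.
Deploy is fixed at day 7, and Triage can't share a day with Deploy.
So Triage must be day 6.

day 6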